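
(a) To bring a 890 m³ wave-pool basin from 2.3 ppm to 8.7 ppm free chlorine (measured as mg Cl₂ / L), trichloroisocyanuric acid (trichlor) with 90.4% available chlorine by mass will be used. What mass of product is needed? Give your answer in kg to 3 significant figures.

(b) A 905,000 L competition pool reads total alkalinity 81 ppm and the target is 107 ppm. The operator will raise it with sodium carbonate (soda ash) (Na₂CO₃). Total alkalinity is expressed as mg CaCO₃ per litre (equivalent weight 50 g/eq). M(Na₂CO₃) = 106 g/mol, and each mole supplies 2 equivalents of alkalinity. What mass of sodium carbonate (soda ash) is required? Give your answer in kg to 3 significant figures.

(a) 6.30 kg; (b) 24.9 kg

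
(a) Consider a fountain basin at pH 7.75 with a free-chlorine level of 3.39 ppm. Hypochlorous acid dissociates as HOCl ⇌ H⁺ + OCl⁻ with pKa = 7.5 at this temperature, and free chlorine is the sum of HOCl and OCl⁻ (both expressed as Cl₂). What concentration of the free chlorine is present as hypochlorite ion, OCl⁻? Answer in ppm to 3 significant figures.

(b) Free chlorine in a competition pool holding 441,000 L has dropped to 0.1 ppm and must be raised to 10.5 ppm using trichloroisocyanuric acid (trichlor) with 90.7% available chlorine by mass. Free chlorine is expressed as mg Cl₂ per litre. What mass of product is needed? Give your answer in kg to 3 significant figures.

(a) 2.17 ppm; (b) 5.06 kg

(a) [OCl⁻]/[HOCl] = 10^(pH − pKa) = 10^(7.75 − 7.5) = 10^0.25 = 1.778.
(a) Fraction as HOCl = 1 / (1 + 1.778) = 0.3599.
(a) OCl⁻ = (1 − 0.3599) × 3.39 ppm = 2.17 ppm.

(b) Chlorine deficit: 10.5 − 0.1 = 10.4 ppm = 10.4 mg/L as Cl₂.
(b) Cl₂ equivalent needed: 10.4 mg/L × 441,000 L = 4,586,000 mg = 4586 g.
(b) Product at 90.7% available chlorine: 4586 / 0.907 = 5057 g.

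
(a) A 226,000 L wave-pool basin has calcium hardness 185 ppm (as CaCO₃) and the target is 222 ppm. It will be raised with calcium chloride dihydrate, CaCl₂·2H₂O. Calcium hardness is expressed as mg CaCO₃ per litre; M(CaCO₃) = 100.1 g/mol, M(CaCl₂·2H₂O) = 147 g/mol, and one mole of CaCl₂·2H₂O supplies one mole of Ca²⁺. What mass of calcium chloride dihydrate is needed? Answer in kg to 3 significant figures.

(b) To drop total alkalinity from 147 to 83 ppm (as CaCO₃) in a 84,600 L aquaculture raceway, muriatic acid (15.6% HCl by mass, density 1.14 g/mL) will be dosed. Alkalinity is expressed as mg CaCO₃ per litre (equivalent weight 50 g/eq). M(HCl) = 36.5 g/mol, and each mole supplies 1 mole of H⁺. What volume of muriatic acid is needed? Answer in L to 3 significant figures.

(a) Hardness to add: (222 − 185) = 37 mg/L as CaCO₃ × 226,000 L = 8362 g as CaCO₃.
(a) Moles of Ca²⁺ (1 mol Ca²⁺ ≡ 1 mol CaCO₃): 8362 / 100.1 g/mol = 83.54 mol.
(a) Mass of CaCl₂·2H₂O: 83.54 × 147 = 12,280 g.

(b) Alkalinity to neutralize: (147 − 83) = 64 mg/L as CaCO₃ × 84,600 L = 5414 g as CaCO₃.
(b) Equivalents of H⁺ required: 5414 ÷ 50 g/eq = 108.3 eq = 108.3 mol HCl.
(b) Mass of HCl: 108.3 × 36.5 = 3953 g.
(b) Mass of 15.6% solution: 3953 / 0.156 = 25,340 g.
(b) Volume: 25,340 g ÷ 1.14 g/mL = 22,230 mL.

(a) 12.3 kg; (b) 22.2 L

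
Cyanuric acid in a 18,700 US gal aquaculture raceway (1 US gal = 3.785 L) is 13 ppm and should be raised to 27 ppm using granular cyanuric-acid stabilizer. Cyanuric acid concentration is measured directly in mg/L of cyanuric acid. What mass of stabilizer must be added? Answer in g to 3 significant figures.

991 g

Volume: 18,700 US gal × 3.785 L/gal = 70,780 L.
CYA to add: (27 − 13) = 14 mg/L × 70,780 L = 990.9 g cyanuric acid.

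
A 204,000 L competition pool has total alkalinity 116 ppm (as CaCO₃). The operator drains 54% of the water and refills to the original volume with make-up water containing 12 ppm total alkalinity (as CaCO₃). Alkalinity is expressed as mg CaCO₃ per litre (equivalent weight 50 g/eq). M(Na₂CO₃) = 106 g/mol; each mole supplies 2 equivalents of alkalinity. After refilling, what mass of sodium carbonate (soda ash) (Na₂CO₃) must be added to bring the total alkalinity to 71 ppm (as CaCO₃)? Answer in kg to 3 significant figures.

After draining 54% and refilling: 116 × 0.46 + 12 × 0.54 = 59.84 ppm.
Deficit to target: 71 − 59.84 = 11.16 mg/L.
As CaCO₃: 11.16 mg/L × 204,000 L = 2277 g; ÷ 50 g/eq ÷ 2 = 22.77 mol Na₂CO₃.
Mass: 22.77 × 106 = 2413 g.

2.41 kg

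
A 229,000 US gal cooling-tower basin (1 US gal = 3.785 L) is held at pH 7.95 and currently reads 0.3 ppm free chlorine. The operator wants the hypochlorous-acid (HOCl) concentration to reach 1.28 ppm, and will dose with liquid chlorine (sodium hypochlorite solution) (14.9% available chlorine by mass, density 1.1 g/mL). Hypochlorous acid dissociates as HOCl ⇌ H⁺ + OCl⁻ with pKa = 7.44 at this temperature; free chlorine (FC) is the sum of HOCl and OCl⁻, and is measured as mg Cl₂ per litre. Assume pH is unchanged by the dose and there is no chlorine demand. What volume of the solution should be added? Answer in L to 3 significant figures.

27.1 L

Volume: 229,000 US gal × 3.785 L/gal = 866,765 L.
[OCl⁻]/[HOCl] = 10^(pH − pKa) = 10^(7.95 − 7.44) = 3.236; fraction as HOCl = 1/(1 + 3.236) = 0.2361.
Free chlorine required for 1.28 ppm HOCl: 1.28 / 0.2361 = 5.422 ppm.
FC to add: 5.422 − 0.3 = 5.122 mg/L as Cl₂.
Cl₂ equivalent: 5.122 mg/L × 866,765 L = 4440 g.
Product at 14.9% available Cl: 4440 / 0.149 = 29,800 g.
Volume: 29,800 g ÷ 1.1 g/mL = 27,090 mL.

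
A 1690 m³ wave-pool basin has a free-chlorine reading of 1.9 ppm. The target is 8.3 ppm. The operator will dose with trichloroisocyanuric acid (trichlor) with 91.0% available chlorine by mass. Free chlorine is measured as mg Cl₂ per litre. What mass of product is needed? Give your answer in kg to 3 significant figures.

11.9 kg

Volume: 1690 m³ = 1,690,000 L.
Chlorine deficit: 8.3 − 1.9 = 6.4 ppm = 6.4 mg/L as Cl₂.
Cl₂ equivalent needed: 6.4 mg/L × 1,690,000 L = 10,820,000 mg = 10,820 g.
Product at 91.0% available chlorine: 10,820 / 0.91 = 11,890 g.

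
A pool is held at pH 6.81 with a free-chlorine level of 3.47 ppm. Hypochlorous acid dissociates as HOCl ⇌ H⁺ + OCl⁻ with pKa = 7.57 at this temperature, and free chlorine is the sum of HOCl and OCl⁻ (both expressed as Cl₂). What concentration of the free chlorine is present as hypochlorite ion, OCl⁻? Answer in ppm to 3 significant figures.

[OCl⁻]/[HOCl] = 10^(pH − pKa) = 10^(6.81 − 7.57) = 10^-0.76 = 0.1738.
Fraction as HOCl = 1 / (1 + 0.1738) = 0.8519.
OCl⁻ = (1 − 0.8519) × 3.47 ppm = 0.5137 ppm.

0.514 ppm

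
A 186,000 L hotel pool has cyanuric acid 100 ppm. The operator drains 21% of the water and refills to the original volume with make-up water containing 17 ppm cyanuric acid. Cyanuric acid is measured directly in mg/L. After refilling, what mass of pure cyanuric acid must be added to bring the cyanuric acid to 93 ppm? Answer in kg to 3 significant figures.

After draining 21% and refilling: 100 × 0.79 + 17 × 0.21 = 82.57 ppm.
Deficit to target: 93 − 82.57 = 10.43 mg/L.
Mass: 10.43 mg/L × 186,000 L = 1940 g cyanuric acid.

1.94 kg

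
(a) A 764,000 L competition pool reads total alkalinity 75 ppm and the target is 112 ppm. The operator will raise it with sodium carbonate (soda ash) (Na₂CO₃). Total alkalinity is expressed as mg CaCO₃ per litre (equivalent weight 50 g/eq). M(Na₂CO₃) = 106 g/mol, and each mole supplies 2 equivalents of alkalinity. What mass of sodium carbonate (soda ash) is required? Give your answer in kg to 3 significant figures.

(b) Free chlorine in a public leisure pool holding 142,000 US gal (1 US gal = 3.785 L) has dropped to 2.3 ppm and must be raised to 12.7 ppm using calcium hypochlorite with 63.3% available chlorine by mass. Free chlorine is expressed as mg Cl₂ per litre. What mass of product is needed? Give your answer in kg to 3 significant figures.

(a) 30.0 kg; (b) 8.83 kg

(a) Alkalinity to add: (112 − 75) = 37 mg/L as CaCO₃ × 764,000 L = 28,270 g as CaCO₃.
(a) Equivalents: 28,270 g ÷ 50 g/eq = 565.4 eq.
(a) Each mole of Na₂CO₃ supplies 2 eq, so 565.4 / 2 = 282.7 mol.
(a) Mass: 282.7 mol × 106 g/mol = 29,960 g.

(b) Volume: 142,000 US gal × 3.785 L/gal = 537,470 L.
(b) Chlorine deficit: 12.7 − 2.3 = 10.4 ppm = 10.4 mg/L as Cl₂.
(b) Cl₂ equivalent needed: 10.4 mg/L × 537,470 L = 5,590,000 mg = 5590 g.
(b) Product at 63.3% available chlorine: 5590 / 0.633 = 8830 g.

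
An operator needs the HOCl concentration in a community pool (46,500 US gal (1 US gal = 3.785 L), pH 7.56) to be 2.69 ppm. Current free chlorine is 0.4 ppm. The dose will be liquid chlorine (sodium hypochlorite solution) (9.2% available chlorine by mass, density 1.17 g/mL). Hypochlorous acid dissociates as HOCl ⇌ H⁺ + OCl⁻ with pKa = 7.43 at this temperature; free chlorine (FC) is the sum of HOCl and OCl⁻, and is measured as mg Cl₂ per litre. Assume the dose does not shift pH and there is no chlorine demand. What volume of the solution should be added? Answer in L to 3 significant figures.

Volume: 46,500 US gal × 3.785 L/gal = 176,002 L.
[OCl⁻]/[HOCl] = 10^(pH − pKa) = 10^(7.56 − 7.43) = 1.349; fraction as HOCl = 1/(1 + 1.349) = 0.4257.
Free chlorine required for 2.69 ppm HOCl: 2.69 / 0.4257 = 6.319 ppm.
FC to add: 6.319 − 0.4 = 5.919 mg/L as Cl₂.
Cl₂ equivalent: 5.919 mg/L × 176,002 L = 1042 g.
Product at 9.2% available Cl: 1042 / 0.092 = 11,320 g.
Volume: 11,320 g ÷ 1.17 g/mL = 9678 mL.

9.68 L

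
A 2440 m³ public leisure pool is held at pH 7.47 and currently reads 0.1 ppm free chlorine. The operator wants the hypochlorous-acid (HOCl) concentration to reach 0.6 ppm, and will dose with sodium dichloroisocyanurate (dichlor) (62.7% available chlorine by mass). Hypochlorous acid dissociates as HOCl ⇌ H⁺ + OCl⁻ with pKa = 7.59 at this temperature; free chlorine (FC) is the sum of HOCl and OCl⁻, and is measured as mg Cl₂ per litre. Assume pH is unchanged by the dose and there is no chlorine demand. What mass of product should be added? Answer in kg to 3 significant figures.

Volume: 2440 m³ = 2,440,000 L.
[OCl⁻]/[HOCl] = 10^(pH − pKa) = 10^(7.47 − 7.59) = 0.7586; fraction as HOCl = 1/(1 + 0.7586) = 0.5686.
Free chlorine required for 0.6 ppm HOCl: 0.6 / 0.5686 = 1.055 ppm.
FC to add: 1.055 − 0.1 = 0.9551 mg/L as Cl₂.
Cl₂ equivalent: 0.9551 mg/L × 2,440,000 L = 2331 g.
Product at 62.7% available Cl: 2331 / 0.627 = 3717 g.

3.72 kg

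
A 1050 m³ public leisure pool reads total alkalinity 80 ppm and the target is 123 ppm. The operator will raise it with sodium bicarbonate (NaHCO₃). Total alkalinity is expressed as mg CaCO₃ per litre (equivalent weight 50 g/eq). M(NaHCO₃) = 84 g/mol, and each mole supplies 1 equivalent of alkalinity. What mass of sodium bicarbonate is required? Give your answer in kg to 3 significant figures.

75.9 kg

Volume: 1050 m³ = 1,050,000 L.
Alkalinity to add: (123 − 80) = 43 mg/L as CaCO₃ × 1,050,000 L = 45,150 g as CaCO₃.
Equivalents: 45,150 g ÷ 50 g/eq = 903 eq.
NaHCO₃ supplies 1 eq per mole → 903 mol.
Mass: 903 mol × 84 g/mol = 75,850 g.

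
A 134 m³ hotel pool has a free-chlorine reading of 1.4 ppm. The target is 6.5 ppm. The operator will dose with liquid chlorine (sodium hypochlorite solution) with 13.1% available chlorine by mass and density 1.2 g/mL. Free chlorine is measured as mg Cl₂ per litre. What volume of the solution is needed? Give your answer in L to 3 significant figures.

4.35 L

Volume: 134 m³ = 134,000 L.
Chlorine deficit: 6.5 − 1.4 = 5.1 ppm = 5.1 mg/L as Cl₂.
Cl₂ equivalent needed: 5.1 mg/L × 134,000 L = 683,400 mg = 683.4 g.
Product at 13.1% available chlorine: 683.4 / 0.131 = 5217 g.
Volume at density 1.2 g/mL: 5217 g ÷ 1.2 g/mL = 4347 mL.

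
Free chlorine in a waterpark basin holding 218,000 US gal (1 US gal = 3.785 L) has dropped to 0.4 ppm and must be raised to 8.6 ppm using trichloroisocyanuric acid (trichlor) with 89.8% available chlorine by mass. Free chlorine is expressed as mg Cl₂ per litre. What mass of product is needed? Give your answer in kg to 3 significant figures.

Volume: 218,000 US gal × 3.785 L/gal = 825,130 L.
Chlorine deficit: 8.6 − 0.4 = 8.2 ppm = 8.2 mg/L as Cl₂.
Cl₂ equivalent needed: 8.2 mg/L × 825,130 L = 6,766,000 mg = 6766 g.
Product at 89.8% available chlorine: 6766 / 0.898 = 7535 g.

7.53 kg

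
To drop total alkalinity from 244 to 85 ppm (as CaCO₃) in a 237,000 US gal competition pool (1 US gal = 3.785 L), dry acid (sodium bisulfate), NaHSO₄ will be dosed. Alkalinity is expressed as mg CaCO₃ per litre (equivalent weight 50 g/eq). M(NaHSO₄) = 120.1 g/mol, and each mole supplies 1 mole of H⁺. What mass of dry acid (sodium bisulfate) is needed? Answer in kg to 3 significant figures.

343 kg

Volume: 237,000 US gal × 3.785 L/gal = 897,045 L.
Alkalinity to neutralize: (244 − 85) = 159 mg/L as CaCO₃ × 897,045 L = 142,600 g as CaCO₃.
Equivalents of H⁺ required: 142,600 ÷ 50 g/eq = 2853 eq = 2853 mol NaHSO₄.
Mass of NaHSO₄: 2853 × 120.1 = 342,600 g.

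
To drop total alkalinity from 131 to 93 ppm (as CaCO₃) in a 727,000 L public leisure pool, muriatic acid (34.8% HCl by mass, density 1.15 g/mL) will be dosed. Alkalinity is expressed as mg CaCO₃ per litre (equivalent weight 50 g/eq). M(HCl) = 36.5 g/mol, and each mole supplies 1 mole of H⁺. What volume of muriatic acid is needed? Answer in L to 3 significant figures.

50.4 L

Alkalinity to neutralize: (131 − 93) = 38 mg/L as CaCO₃ × 727,000 L = 27,630 g as CaCO₃.
Equivalents of H⁺ required: 27,630 ÷ 50 g/eq = 552.5 eq = 552.5 mol HCl.
Mass of HCl: 552.5 × 36.5 = 20,170 g.
Mass of 34.8% solution: 20,170 / 0.348 = 57,950 g.
Volume: 57,950 g ÷ 1.15 g/mL = 50,390 mL.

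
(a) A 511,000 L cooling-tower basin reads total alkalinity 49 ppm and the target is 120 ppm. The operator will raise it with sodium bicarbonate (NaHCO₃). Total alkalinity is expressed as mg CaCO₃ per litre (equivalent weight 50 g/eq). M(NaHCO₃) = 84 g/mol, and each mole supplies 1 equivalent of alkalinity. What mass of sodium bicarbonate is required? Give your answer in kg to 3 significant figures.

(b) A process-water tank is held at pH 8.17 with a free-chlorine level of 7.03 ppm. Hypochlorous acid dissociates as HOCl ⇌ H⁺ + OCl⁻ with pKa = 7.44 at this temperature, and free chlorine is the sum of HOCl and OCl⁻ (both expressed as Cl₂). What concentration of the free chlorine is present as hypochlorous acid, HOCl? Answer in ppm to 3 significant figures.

(a) 61.0 kg; (b) 1.10 ppm

(a) Alkalinity to add: (120 − 49) = 71 mg/L as CaCO₃ × 511,000 L = 36,280 g as CaCO₃.
(a) Equivalents: 36,280 g ÷ 50 g/eq = 725.6 eq.
(a) NaHCO₃ supplies 1 eq per mole → 725.6 mol.
(a) Mass: 725.6 mol × 84 g/mol = 60,950 g.

(b) [OCl⁻]/[HOCl] = 10^(pH − pKa) = 10^(8.17 − 7.44) = 10^0.73 = 5.37.
(b) Fraction as HOCl = 1 / (1 + 5.37) = 0.157.
(b) HOCl = 0.157 × 7.03 ppm = 1.104 ppm.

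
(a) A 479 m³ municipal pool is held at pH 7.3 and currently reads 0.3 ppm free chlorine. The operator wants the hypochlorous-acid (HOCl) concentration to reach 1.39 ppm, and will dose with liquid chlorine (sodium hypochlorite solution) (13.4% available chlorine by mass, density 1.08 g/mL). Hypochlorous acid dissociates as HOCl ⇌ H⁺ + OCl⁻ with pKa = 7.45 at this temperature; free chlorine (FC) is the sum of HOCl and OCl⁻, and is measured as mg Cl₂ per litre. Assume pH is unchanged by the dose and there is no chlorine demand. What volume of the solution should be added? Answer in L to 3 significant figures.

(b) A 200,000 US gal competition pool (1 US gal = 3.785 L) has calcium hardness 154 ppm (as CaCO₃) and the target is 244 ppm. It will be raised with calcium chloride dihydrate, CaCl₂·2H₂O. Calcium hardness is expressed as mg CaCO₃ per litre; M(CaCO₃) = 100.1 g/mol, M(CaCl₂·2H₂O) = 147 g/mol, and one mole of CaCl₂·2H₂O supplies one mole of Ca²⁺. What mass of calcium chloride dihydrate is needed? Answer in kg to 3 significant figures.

(a) Volume: 479 m³ = 479,000 L.
(a) [OCl⁻]/[HOCl] = 10^(pH − pKa) = 10^(7.3 − 7.45) = 0.7079; fraction as HOCl = 1/(1 + 0.7079) = 0.5855.
(a) Free chlorine required for 1.39 ppm HOCl: 1.39 / 0.5855 = 2.374 ppm.
(a) FC to add: 2.374 − 0.3 = 2.074 mg/L as Cl₂.
(a) Cl₂ equivalent: 2.074 mg/L × 479,000 L = 993.5 g.
(a) Product at 13.4% available Cl: 993.5 / 0.134 = 7414 g.
(a) Volume: 7414 g ÷ 1.08 g/mL = 6865 mL.

(b) Volume: 200,000 US gal × 3.785 L/gal = 757,000 L.
(b) Hardness to add: (244 − 154) = 90 mg/L as CaCO₃ × 757,000 L = 68,130 g as CaCO₃.
(b) Moles of Ca²⁺ (1 mol Ca²⁺ ≡ 1 mol CaCO₃): 68,130 / 100.1 g/mol = 680.6 mol.
(b) Mass of CaCl₂·2H₂O: 680.6 × 147 = 100,100 g.

(a) 6.86 L; (b) 100 kg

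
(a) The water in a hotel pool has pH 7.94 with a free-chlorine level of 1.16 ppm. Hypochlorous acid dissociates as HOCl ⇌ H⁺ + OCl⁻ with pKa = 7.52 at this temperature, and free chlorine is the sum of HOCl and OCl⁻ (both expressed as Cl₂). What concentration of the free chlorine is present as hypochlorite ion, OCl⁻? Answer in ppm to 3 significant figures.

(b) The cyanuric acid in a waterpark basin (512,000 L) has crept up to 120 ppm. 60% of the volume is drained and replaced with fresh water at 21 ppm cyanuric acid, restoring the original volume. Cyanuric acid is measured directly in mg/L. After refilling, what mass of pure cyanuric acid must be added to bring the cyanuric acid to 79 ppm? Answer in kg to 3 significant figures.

(a) 0.840 ppm; (b) 9.42 kg

(a) [OCl⁻]/[HOCl] = 10^(pH − pKa) = 10^(7.94 − 7.52) = 10^0.42 = 2.63.
(a) Fraction as HOCl = 1 / (1 + 2.63) = 0.2755.
(a) OCl⁻ = (1 − 0.2755) × 1.16 ppm = 0.8405 ppm.

(b) After draining 60% and refilling: 120 × 0.40 + 21 × 0.60 = 60.6 ppm.
(b) Deficit to target: 79 − 60.6 = 18.4 mg/L.
(b) Mass: 18.4 mg/L × 512,000 L = 9421 g cyanuric acid.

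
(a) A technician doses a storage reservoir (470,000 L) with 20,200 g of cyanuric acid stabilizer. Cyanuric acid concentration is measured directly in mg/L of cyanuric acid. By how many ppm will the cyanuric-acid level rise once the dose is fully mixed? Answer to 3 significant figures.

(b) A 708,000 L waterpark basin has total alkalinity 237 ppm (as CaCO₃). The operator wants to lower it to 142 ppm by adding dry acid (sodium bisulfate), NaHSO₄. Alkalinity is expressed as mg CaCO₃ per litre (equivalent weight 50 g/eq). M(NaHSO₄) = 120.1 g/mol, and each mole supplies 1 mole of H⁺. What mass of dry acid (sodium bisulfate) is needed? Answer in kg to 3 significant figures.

(a) 43.0 ppm; (b) 162 kg

(a) Rise: 20,200 g / 470,000 L × 1000 = 42.98 mg/L.

(b) Alkalinity to neutralize: (237 − 142) = 95 mg/L as CaCO₃ × 708,000 L = 67,260 g as CaCO₃.
(b) Equivalents of H⁺ required: 67,260 ÷ 50 g/eq = 1345 eq = 1345 mol NaHSO₄.
(b) Mass of NaHSO₄: 1345 × 120.1 = 161,600 g.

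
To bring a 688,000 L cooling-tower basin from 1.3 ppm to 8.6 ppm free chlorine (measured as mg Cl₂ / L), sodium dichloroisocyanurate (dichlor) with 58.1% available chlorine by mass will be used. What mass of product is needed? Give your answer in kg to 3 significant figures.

8.64 kg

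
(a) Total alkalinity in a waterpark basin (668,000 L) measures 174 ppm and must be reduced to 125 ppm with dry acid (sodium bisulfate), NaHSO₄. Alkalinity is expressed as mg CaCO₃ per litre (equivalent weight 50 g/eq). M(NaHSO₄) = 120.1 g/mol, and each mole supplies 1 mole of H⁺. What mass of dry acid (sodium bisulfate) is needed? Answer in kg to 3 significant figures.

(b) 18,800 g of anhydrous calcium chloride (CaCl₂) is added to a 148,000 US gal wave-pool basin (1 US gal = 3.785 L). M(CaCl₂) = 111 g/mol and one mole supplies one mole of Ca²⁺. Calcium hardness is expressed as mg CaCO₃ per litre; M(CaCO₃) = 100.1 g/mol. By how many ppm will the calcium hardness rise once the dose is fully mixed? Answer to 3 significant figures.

(a) Alkalinity to neutralize: (174 − 125) = 49 mg/L as CaCO₃ × 668,000 L = 32,730 g as CaCO₃.
(a) Equivalents of H⁺ required: 32,730 ÷ 50 g/eq = 654.6 eq = 654.6 mol NaHSO₄.
(a) Mass of NaHSO₄: 654.6 × 120.1 = 78,620 g.

(b) Volume: 148,000 US gal × 3.785 L/gal = 560,180 L.
(b) Moles of Ca²⁺: 18,800 g ÷ 111 g/mol = 169.4 mol.
(b) As CaCO₃: 169.4 mol × 100.1 g/mol = 16,950 g.
(b) Rise: 16,950 g / 560,180 L × 1000 = 30.27 mg/L.

(a) 78.6 kg; (b) 30.3 ppm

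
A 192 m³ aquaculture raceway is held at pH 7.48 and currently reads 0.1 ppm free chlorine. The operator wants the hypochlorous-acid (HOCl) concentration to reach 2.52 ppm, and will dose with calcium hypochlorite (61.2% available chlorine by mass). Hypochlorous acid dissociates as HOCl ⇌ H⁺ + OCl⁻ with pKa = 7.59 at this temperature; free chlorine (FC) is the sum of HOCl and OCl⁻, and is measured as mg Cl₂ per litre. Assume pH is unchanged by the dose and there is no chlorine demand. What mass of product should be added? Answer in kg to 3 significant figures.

Volume: 192 m³ = 192,000 L.
[OCl⁻]/[HOCl] = 10^(pH − pKa) = 10^(7.48 − 7.59) = 0.7762; fraction as HOCl = 1/(1 + 0.7762) = 0.563.
Free chlorine required for 2.52 ppm HOCl: 2.52 / 0.563 = 4.476 ppm.
FC to add: 4.476 − 0.1 = 4.376 mg/L as Cl₂.
Cl₂ equivalent: 4.376 mg/L × 192,000 L = 840.2 g.
Product at 61.2% available Cl: 840.2 / 0.612 = 1373 g.

1.37 kg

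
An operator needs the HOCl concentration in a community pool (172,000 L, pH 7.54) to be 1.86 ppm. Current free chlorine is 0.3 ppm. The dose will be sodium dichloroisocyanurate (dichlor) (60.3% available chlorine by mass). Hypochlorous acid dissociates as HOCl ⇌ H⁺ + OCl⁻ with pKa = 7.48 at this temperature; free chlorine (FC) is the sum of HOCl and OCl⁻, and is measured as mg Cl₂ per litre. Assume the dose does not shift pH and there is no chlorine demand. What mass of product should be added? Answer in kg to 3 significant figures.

1.05 kg

[OCl⁻]/[HOCl] = 10^(pH − pKa) = 10^(7.54 − 7.48) = 1.148; fraction as HOCl = 1/(1 + 1.148) = 0.4655.
Free chlorine required for 1.86 ppm HOCl: 1.86 / 0.4655 = 3.996 ppm.
FC to add: 3.996 − 0.3 = 3.696 mg/L as Cl₂.
Cl₂ equivalent: 3.696 mg/L × 172,000 L = 635.6 g.
Product at 60.3% available Cl: 635.6 / 0.603 = 1054 g.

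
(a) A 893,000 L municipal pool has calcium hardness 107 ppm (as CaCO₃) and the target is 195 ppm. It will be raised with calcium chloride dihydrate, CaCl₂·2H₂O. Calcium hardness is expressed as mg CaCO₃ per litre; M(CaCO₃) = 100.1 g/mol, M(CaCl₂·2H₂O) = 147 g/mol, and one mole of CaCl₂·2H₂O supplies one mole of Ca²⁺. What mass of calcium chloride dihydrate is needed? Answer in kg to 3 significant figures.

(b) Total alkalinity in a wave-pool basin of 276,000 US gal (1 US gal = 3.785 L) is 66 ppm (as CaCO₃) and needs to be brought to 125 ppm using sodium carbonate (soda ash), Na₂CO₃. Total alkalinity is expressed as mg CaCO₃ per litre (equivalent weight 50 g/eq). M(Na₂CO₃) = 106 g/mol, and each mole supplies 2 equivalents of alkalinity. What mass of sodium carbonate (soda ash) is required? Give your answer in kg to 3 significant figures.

(a) Hardness to add: (195 − 107) = 88 mg/L as CaCO₃ × 893,000 L = 78,580 g as CaCO₃.
(a) Moles of Ca²⁺ (1 mol Ca²⁺ ≡ 1 mol CaCO₃): 78,580 / 100.1 g/mol = 785.1 mol.
(a) Mass of CaCl₂·2H₂O: 785.1 × 147 = 115,400 g.

(b) Volume: 276,000 US gal × 3.785 L/gal = 1,044,660 L.
(b) Alkalinity to add: (125 − 66) = 59 mg/L as CaCO₃ × 1,044,660 L = 61,630 g as CaCO₃.
(b) Equivalents: 61,630 g ÷ 50 g/eq = 1233 eq.
(b) Each mole of Na₂CO₃ supplies 2 eq, so 1233 / 2 = 616.3 mol.
(b) Mass: 616.3 mol × 106 g/mol = 65,330 g.

(a) 115 kg; (b) 65.3 kg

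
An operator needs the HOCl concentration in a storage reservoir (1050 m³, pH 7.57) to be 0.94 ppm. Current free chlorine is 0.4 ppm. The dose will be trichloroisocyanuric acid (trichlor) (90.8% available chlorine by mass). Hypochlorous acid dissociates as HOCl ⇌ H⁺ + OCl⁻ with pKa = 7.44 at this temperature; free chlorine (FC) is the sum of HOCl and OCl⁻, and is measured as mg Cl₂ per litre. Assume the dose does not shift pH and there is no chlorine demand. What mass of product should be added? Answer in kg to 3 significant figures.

Volume: 1050 m³ = 1,050,000 L.
[OCl⁻]/[HOCl] = 10^(pH − pKa) = 10^(7.57 − 7.44) = 1.349; fraction as HOCl = 1/(1 + 1.349) = 0.4257.
Free chlorine required for 0.94 ppm HOCl: 0.94 / 0.4257 = 2.208 ppm.
FC to add: 2.208 − 0.4 = 1.808 mg/L as Cl₂.
Cl₂ equivalent: 1.808 mg/L × 1,050,000 L = 1898 g.
Product at 90.8% available Cl: 1898 / 0.908 = 2091 g.

2.09 kg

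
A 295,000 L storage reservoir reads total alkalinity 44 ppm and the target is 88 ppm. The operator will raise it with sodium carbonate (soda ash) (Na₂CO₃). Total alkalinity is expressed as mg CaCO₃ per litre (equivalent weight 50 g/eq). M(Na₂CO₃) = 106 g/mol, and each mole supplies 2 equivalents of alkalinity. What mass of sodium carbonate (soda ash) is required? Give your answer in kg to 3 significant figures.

13.8 kg

Alkalinity to add: (88 − 44) = 44 mg/L as CaCO₃ × 295,000 L = 12,980 g as CaCO₃.
Equivalents: 12,980 g ÷ 50 g/eq = 259.6 eq.
Each mole of Na₂CO₃ supplies 2 eq, so 259.6 / 2 = 129.8 mol.
Mass: 129.8 mol × 106 g/mol = 13,760 g.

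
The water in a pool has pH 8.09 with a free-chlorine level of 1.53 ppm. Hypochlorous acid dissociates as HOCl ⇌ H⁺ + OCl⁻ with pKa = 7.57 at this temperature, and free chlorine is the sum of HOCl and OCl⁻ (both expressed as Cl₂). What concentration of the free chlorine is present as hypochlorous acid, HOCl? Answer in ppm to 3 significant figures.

[OCl⁻]/[HOCl] = 10^(pH − pKa) = 10^(8.09 − 7.57) = 10^0.52 = 3.311.
Fraction as HOCl = 1 / (1 + 3.311) = 0.2319.
HOCl = 0.2319 × 1.53 ppm = 0.3549 ppm.

0.355 ppm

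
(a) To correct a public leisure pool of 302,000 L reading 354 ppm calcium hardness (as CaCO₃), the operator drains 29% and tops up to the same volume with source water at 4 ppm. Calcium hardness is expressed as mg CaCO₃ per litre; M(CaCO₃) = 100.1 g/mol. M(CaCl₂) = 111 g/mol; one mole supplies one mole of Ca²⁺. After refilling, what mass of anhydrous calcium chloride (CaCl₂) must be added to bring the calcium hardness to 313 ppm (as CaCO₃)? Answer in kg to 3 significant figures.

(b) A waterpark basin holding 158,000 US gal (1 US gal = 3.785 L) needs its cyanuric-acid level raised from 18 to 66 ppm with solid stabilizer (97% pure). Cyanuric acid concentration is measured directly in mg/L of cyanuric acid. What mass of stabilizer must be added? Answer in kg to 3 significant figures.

(a) 20.3 kg; (b) 29.6 kg

(a) After draining 29% and refilling: 354 × 0.71 + 4 × 0.29 = 252.5 ppm.
(a) Deficit to target: 313 − 252.5 = 60.5 mg/L.
(a) As CaCO₃: 60.5 mg/L × 302,000 L = 18,270 g; ÷ 100.1 = 182.5 mol Ca²⁺.
(a) Mass: 182.5 × 111 = 20,260 g.

(b) Volume: 158,000 US gal × 3.785 L/gal = 598,030 L.
(b) CYA to add: (66 − 18) = 48 mg/L × 598,030 L = 28,710 g cyanuric acid.
(b) At 97% purity: 28,710 / 0.97 = 29,590 g product.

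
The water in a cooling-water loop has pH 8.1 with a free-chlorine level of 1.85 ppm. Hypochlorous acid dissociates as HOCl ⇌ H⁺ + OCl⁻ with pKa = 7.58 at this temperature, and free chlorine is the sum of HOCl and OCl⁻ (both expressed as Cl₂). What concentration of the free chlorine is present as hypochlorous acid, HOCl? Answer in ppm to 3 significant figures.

0.429 ppm

[OCl⁻]/[HOCl] = 10^(pH − pKa) = 10^(8.1 − 7.58) = 10^0.52 = 3.311.
Fraction as HOCl = 1 / (1 + 3.311) = 0.2319.
HOCl = 0.2319 × 1.85 ppm = 0.4291 ppm.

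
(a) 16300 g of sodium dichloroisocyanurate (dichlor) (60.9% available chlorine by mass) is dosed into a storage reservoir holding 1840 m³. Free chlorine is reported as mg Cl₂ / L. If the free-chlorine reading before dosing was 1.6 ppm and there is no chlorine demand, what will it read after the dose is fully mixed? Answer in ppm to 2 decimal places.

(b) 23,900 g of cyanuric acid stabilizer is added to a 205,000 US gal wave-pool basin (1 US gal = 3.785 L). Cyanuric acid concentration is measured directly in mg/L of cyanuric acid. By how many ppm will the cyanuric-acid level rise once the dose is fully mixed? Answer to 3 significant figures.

(a) Volume: 1840 m³ = 1,840,000 L.
(a) Available chlorine delivered: 16,300 g × 0.609 = 9927 g as Cl₂.
(a) Concentration rise: 9927 g / 1,840,000 L = 5.395 mg/L = 5.39 ppm.
(a) Final FC: 1.6 + 5.39 = 6.99 ppm.

(b) Volume: 205,000 US gal × 3.785 L/gal = 775,925 L.
(b) Rise: 23,900 g / 775,925 L × 1000 = 30.8 mg/L.

(a) 6.99 ppm; (b) 30.8 ppm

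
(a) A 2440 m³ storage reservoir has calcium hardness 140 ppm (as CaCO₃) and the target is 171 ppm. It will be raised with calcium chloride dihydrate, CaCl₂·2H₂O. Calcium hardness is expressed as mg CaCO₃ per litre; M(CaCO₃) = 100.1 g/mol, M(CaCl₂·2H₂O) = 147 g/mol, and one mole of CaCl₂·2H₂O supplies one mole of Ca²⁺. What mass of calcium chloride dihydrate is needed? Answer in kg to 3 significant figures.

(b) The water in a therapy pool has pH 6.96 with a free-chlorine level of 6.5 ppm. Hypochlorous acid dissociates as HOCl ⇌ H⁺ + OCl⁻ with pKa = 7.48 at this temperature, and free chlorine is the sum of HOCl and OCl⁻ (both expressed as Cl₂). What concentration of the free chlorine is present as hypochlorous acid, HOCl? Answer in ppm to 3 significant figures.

(a) Volume: 2440 m³ = 2,440,000 L.
(a) Hardness to add: (171 − 140) = 31 mg/L as CaCO₃ × 2,440,000 L = 75,640 g as CaCO₃.
(a) Moles of Ca²⁺ (1 mol Ca²⁺ ≡ 1 mol CaCO₃): 75,640 / 100.1 g/mol = 755.6 mol.
(a) Mass of CaCl₂·2H₂O: 755.6 × 147 = 111,100 g.

(b) [OCl⁻]/[HOCl] = 10^(pH − pKa) = 10^(6.96 − 7.48) = 10^-0.52 = 0.302.
(b) Fraction as HOCl = 1 / (1 + 0.302) = 0.7681.
(b) HOCl = 0.7681 × 6.5 ppm = 4.992 ppm.

(a) 111 kg; (b) 4.99 ppm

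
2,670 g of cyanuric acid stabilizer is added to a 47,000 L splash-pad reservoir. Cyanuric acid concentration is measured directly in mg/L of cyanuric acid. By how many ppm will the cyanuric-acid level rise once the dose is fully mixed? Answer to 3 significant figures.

56.8 ppm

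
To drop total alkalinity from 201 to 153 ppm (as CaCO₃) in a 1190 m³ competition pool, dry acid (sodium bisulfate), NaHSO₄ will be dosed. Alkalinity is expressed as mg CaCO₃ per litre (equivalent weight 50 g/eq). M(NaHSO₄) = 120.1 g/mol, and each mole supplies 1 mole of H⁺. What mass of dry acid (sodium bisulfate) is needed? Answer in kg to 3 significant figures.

Volume: 1190 m³ = 1,190,000 L.
Alkalinity to neutralize: (201 − 153) = 48 mg/L as CaCO₃ × 1,190,000 L = 57,120 g as CaCO₃.
Equivalents of H⁺ required: 57,120 ÷ 50 g/eq = 1142 eq = 1142 mol NaHSO₄.
Mass of NaHSO₄: 1142 × 120.1 = 137,200 g.

137 kg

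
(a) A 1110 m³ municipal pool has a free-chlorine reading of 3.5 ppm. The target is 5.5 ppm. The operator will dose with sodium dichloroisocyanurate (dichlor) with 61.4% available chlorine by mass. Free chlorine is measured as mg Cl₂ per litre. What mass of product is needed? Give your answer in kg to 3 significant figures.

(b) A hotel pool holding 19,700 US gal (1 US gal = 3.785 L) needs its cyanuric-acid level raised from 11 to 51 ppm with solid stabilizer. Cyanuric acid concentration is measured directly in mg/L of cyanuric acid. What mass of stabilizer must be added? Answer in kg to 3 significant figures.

(a) 3.62 kg; (b) 2.98 kg

(a) Volume: 1110 m³ = 1,110,000 L.
(a) Chlorine deficit: 5.5 − 3.5 = 2 ppm = 2 mg/L as Cl₂.
(a) Cl₂ equivalent needed: 2 mg/L × 1,110,000 L = 2,220,000 mg = 2220 g.
(a) Product at 61.4% available chlorine: 2220 / 0.614 = 3616 g.

(b) Volume: 19,700 US gal × 3.785 L/gal = 74,564 L.
(b) CYA to add: (51 − 11) = 40 mg/L × 74,564 L = 2983 g cyanuric acid.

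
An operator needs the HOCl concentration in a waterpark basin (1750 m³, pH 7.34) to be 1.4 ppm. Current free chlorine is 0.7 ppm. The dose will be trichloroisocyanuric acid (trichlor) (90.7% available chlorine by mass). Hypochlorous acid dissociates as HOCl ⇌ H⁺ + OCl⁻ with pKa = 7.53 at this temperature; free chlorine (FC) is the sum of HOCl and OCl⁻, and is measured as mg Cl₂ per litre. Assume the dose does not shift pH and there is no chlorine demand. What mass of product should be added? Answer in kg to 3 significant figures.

3.09 kg

Volume: 1750 m³ = 1,750,000 L.
[OCl⁻]/[HOCl] = 10^(pH − pKa) = 10^(7.34 − 7.53) = 0.6457; fraction as HOCl = 1/(1 + 0.6457) = 0.6077.
Free chlorine required for 1.4 ppm HOCl: 1.4 / 0.6077 = 2.304 ppm.
FC to add: 2.304 − 0.7 = 1.604 mg/L as Cl₂.
Cl₂ equivalent: 1.604 mg/L × 1,750,000 L = 2807 g.
Product at 90.7% available Cl: 2807 / 0.907 = 3095 g.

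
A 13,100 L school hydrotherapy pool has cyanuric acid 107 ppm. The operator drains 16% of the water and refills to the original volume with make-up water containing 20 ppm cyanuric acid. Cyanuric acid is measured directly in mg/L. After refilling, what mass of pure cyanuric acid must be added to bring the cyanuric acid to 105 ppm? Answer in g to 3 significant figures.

After draining 16% and refilling: 107 × 0.84 + 20 × 0.16 = 93.08 ppm.
Deficit to target: 105 − 93.08 = 11.92 mg/L.
Mass: 11.92 mg/L × 13,100 L = 156.2 g cyanuric acid.

156 g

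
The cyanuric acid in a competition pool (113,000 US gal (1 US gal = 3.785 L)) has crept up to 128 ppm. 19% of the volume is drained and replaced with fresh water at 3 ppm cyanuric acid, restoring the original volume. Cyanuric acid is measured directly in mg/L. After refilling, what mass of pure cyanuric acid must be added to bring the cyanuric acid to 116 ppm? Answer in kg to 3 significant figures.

5.03 kg

Volume: 113,000 US gal × 3.785 L/gal = 427,705 L.
After draining 19% and refilling: 128 × 0.81 + 3 × 0.19 = 104.25 ppm.
Deficit to target: 116 − 104.25 = 11.75 mg/L.
Mass: 11.75 mg/L × 427,705 L = 5026 g cyanuric acid.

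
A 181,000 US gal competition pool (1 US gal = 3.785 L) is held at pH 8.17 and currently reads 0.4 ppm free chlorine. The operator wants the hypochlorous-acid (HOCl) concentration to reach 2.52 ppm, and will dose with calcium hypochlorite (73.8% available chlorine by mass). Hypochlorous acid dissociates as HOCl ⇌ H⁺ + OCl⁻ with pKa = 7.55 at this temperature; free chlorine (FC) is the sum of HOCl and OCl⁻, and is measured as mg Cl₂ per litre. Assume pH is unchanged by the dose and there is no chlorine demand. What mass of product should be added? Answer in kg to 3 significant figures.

11.7 kg

Volume: 181,000 US gal × 3.785 L/gal = 685,085 L.
[OCl⁻]/[HOCl] = 10^(pH − pKa) = 10^(8.17 − 7.55) = 4.169; fraction as HOCl = 1/(1 + 4.169) = 0.1935.
Free chlorine required for 2.52 ppm HOCl: 2.52 / 0.1935 = 13.03 ppm.
FC to add: 13.03 − 0.4 = 12.63 mg/L as Cl₂.
Cl₂ equivalent: 12.63 mg/L × 685,085 L = 8649 g.
Product at 73.8% available Cl: 8649 / 0.738 = 11,720 g.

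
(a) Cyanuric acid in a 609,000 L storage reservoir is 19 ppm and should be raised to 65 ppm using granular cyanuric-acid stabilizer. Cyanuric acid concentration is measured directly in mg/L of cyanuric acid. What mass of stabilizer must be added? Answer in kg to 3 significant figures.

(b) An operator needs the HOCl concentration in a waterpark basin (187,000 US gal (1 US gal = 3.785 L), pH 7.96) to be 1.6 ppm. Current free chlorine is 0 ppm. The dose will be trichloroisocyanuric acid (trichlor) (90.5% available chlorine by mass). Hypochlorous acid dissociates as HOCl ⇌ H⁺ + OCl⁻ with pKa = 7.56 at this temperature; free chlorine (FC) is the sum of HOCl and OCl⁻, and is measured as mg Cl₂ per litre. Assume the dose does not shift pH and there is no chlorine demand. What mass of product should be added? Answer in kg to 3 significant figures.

(a) CYA to add: (65 − 19) = 46 mg/L × 609,000 L = 28,010 g cyanuric acid.

(b) Volume: 187,000 US gal × 3.785 L/gal = 707,795 L.
(b) [OCl⁻]/[HOCl] = 10^(pH − pKa) = 10^(7.96 − 7.56) = 2.512; fraction as HOCl = 1/(1 + 2.512) = 0.2847.
(b) Free chlorine required for 1.6 ppm HOCl: 1.6 / 0.2847 = 5.619 ppm.
(b) FC to add: 5.619 − 0 = 5.619 mg/L as Cl₂.
(b) Cl₂ equivalent: 5.619 mg/L × 707,795 L = 3977 g.
(b) Product at 90.5% available Cl: 3977 / 0.905 = 4395 g.

(a) 28.0 kg; (b) 4.39 kg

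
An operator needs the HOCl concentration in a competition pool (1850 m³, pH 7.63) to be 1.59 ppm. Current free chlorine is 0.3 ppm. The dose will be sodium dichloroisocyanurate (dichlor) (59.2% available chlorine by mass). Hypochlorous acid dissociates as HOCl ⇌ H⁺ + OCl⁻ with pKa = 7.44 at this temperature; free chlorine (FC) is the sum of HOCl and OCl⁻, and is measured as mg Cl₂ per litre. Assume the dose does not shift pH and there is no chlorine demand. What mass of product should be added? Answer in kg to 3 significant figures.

11.7 kg

Volume: 1850 m³ = 1,850,000 L.
[OCl⁻]/[HOCl] = 10^(pH − pKa) = 10^(7.63 − 7.44) = 1.549; fraction as HOCl = 1/(1 + 1.549) = 0.3923.
Free chlorine required for 1.59 ppm HOCl: 1.59 / 0.3923 = 4.053 ppm.
FC to add: 4.053 − 0.3 = 3.753 mg/L as Cl₂.
Cl₂ equivalent: 3.753 mg/L × 1,850,000 L = 6942 g.
Product at 59.2% available Cl: 6942 / 0.592 = 11,730 g.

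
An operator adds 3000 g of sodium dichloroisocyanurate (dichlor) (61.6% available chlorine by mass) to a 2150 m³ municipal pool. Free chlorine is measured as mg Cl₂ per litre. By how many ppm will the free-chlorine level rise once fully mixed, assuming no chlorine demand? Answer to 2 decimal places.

Volume: 2150 m³ = 2,150,000 L.
Available chlorine delivered: 3000 g × 0.616 = 1848 g as Cl₂.
Concentration rise: 1848 g / 2,150,000 L = 0.8595 mg/L = 0.86 ppm.

0.86 ppm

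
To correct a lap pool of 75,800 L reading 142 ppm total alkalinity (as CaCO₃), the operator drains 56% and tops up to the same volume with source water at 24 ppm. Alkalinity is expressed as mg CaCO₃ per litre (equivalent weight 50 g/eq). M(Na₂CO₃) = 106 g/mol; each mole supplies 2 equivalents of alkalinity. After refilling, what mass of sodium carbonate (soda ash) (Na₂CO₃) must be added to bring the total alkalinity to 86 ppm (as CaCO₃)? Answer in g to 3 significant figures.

After draining 56% and refilling: 142 × 0.44 + 24 × 0.56 = 75.92 ppm.
Deficit to target: 86 − 75.92 = 10.08 mg/L.
As CaCO₃: 10.08 mg/L × 75,800 L = 764.1 g; ÷ 50 g/eq ÷ 2 = 7.641 mol Na₂CO₃.
Mass: 7.641 × 106 = 809.9 g.

810 g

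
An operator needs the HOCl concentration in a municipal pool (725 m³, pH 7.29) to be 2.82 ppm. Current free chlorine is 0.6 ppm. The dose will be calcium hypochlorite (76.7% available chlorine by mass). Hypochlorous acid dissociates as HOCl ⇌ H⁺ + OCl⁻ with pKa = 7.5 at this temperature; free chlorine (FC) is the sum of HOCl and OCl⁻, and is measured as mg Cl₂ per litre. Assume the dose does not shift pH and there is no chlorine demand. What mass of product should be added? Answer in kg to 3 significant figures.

3.74 kg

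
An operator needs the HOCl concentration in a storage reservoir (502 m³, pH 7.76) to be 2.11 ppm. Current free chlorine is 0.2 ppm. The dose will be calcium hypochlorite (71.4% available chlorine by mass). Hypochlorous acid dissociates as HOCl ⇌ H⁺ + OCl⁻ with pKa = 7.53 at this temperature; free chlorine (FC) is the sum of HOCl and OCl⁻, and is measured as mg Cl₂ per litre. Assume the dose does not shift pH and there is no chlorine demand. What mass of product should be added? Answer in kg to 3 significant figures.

Volume: 502 m³ = 502,000 L.
[OCl⁻]/[HOCl] = 10^(pH − pKa) = 10^(7.76 − 7.53) = 1.698; fraction as HOCl = 1/(1 + 1.698) = 0.3706.
Free chlorine required for 2.11 ppm HOCl: 2.11 / 0.3706 = 5.693 ppm.
FC to add: 5.693 − 0.2 = 5.493 mg/L as Cl₂.
Cl₂ equivalent: 5.493 mg/L × 502,000 L = 2758 g.
Product at 71.4% available Cl: 2758 / 0.714 = 3862 g.

3.86 kg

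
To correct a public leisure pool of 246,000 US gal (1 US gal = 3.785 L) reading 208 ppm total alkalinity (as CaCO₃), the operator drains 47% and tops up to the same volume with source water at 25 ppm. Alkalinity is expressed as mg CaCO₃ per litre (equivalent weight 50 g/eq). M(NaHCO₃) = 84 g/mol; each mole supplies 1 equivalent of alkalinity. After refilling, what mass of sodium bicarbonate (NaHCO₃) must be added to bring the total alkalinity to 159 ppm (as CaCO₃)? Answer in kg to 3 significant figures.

57.9 kg

Volume: 246,000 US gal × 3.785 L/gal = 931,110 L.
After draining 47% and refilling: 208 × 0.53 + 25 × 0.47 = 121.99 ppm.
Deficit to target: 159 − 121.99 = 37.01 mg/L.
As CaCO₃: 37.01 mg/L × 931,110 L = 34,460 g; ÷ 50 g/eq ÷ 1 = 689.2 mol NaHCO₃.
Mass: 689.2 × 84 = 57,890 g.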